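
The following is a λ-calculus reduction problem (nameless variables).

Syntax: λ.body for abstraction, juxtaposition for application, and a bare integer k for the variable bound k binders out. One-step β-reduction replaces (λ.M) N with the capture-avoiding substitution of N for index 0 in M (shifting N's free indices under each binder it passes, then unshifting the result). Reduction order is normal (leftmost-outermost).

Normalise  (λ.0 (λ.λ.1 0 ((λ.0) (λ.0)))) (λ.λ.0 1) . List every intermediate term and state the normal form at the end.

  start: (λ.0 (λ.λ.1 0 ((λ.0) (λ.0)))) (λ.λ.0 1)
  [1] (λ.λ.0 1) (λ.λ.1 0 ((λ.0) (λ.0)))
  [2] λ.0 (λ.λ.1 0 ((λ.0) (λ.0)))
  [3] λ.0 (λ.λ.1 0 (λ.0))

Answer: normal form = λ.0 (λ.λ.1 0 (λ.0))  (in 3 steps)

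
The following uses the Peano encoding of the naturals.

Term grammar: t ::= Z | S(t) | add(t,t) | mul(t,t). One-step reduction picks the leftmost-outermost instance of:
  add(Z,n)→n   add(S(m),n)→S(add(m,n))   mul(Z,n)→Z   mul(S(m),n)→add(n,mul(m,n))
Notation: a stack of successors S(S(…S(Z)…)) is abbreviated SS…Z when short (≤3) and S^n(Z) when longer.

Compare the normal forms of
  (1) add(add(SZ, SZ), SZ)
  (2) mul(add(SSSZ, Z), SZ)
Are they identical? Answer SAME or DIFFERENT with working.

Term A:
  start: add(add(SZ, SZ), SZ)
  →1  add(S(add(Z, SZ)), SZ)
  →2  S(add(add(Z, SZ), SZ))
  →3  S(add(SZ, SZ))
  →4  S(S(add(Z, SZ)))
  →5  SSSZ

Term B:
  start: mul(add(SSSZ, Z), SZ)
  →1  mul(S(add(SSZ, Z)), SZ)
  →2  add(SZ, mul(add(SSZ, Z), SZ))
  →3  S(add(Z, mul(add(SSZ, Z), SZ)))
  →4  S(mul(add(SSZ, Z), SZ))
  →5  S(mul(S(add(SZ, Z)), SZ))
  →6  S(add(SZ, mul(add(SZ, Z), SZ)))
  →7  S(S(add(Z, mul(add(SZ, Z), SZ))))
  →8  S(S(mul(add(SZ, Z), SZ)))
  →9  S(S(mul(S(add(Z, Z)), SZ)))
  →10  S(S(add(SZ, mul(add(Z, Z), SZ))))
  →11  S(S(S(add(Z, mul(add(Z, Z), SZ)))))
  →12  S(S(S(mul(add(Z, Z), SZ))))
  →13  S(S(S(mul(Z, SZ))))
  →14  SSSZ

Answer: SAME — A ⇓ SSSZ, B ⇓ SSSZ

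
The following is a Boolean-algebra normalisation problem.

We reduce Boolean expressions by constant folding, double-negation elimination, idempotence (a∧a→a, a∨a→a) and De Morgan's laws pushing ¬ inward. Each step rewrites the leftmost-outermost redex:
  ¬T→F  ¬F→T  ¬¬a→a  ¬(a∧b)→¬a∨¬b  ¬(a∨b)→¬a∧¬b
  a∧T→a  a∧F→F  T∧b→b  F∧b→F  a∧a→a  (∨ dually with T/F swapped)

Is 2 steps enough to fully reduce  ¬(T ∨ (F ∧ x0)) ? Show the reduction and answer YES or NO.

  start: ¬(T ∨ (F ∧ x0))
  →1  ¬T ∧ ¬(F ∧ x0)
  →2  F ∧ ¬(F ∧ x0)

Answer: NO — after 2 steps the term is F ∧ ¬(F ∧ x0), not yet normal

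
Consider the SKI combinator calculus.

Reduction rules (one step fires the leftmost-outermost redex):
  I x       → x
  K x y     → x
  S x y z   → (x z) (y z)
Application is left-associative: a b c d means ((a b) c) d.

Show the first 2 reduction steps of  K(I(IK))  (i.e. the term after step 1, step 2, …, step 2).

  start: K(I(IK))
  [1] K(IK)
  [2] KK

Answer: after 2 steps: KK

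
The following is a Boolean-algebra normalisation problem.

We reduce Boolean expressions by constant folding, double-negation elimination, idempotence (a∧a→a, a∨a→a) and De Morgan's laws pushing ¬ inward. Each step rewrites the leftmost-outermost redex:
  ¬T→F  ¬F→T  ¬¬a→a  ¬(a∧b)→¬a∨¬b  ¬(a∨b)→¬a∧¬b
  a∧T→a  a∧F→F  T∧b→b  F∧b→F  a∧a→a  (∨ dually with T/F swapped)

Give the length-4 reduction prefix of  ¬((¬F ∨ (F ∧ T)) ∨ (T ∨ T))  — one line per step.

Answer: after 4 steps: F ∧ ¬(T ∨ T)

Derivation:
  start: ¬((¬F ∨ (F ∧ T)) ∨ (T ∨ T))
  [1] ¬(¬F ∨ (F ∧ T)) ∧ ¬(T ∨ T)
  [2] (¬¬F ∧ ¬(F ∧ T)) ∧ ¬(T ∨ T)
  [3] (F ∧ ¬(F ∧ T)) ∧ ¬(T ∨ T)
  [4] F ∧ ¬(T ∨ T)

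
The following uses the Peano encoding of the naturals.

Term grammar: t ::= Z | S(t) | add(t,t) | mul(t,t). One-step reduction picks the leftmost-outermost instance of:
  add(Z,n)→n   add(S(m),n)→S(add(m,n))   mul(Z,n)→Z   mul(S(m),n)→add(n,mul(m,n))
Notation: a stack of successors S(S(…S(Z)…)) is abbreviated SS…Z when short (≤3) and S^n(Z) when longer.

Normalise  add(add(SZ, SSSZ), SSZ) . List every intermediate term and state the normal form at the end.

  start: add(add(SZ, SSSZ), SSZ)
  →1  add(S(add(Z, SSSZ)), SSZ)
  →2  S(add(add(Z, SSSZ), SSZ))
  →3  S(add(SSSZ, SSZ))
  →4  S(S(add(SSZ, SSZ)))
  →5  S(S(S(add(SZ, SSZ))))
  →6  S(S(S(S(add(Z, SSZ)))))
  →7  S^6(Z)

Answer: normal form = S^6(Z)  (in 7 steps)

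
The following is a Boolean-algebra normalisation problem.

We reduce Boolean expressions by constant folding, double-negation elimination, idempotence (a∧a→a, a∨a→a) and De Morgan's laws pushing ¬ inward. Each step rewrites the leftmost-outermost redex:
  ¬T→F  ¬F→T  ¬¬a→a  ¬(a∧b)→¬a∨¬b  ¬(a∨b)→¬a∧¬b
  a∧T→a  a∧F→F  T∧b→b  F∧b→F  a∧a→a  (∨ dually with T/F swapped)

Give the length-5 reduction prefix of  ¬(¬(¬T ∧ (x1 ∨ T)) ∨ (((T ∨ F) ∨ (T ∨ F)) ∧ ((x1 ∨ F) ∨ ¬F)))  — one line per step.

Answer: after 5 steps: F

Derivation:
  start: ¬(¬(¬T ∧ (x1 ∨ T)) ∨ (((T ∨ F) ∨ (T ∨ F)) ∧ ((x1 ∨ F) ∨ ¬F)))
  [1] ¬¬(¬T ∧ (x1 ∨ T)) ∧ ¬(((T ∨ F) ∨ (T ∨ F)) ∧ ((x1 ∨ F) ∨ ¬F))
  [2] (¬T ∧ (x1 ∨ T)) ∧ ¬(((T ∨ F) ∨ (T ∨ F)) ∧ ((x1 ∨ F) ∨ ¬F))
  [3] (F ∧ (x1 ∨ T)) ∧ ¬(((T ∨ F) ∨ (T ∨ F)) ∧ ((x1 ∨ F) ∨ ¬F))
  [4] F ∧ ¬(((T ∨ F) ∨ (T ∨ F)) ∧ ((x1 ∨ F) ∨ ¬F))
  [5] F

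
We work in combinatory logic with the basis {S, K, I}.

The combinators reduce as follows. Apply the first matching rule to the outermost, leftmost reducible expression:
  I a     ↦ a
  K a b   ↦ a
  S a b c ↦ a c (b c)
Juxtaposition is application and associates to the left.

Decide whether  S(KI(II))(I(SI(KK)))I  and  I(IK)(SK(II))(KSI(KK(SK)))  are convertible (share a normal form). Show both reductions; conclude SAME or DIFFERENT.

Answer: DIFFERENT — A ⇓ K, B ⇓ SKI

Reduction:
Term A:
  start: S(KI(II))(I(SI(KK)))I
  step 1: KI(II)I(I(SI(KK))I)
  step 2: II(I(SI(KK))I)
  step 3: I(I(SI(KK))I)
  step 4: I(SI(KK))I
  step 5: SI(KK)I
  step 6: II(KKI)
  step 7: I(KKI)
  step 8: KKI
  step 9: K

Term B:
  start: I(IK)(SK(II))(KSI(KK(SK)))
  step 1: IK(SK(II))(KSI(KK(SK)))
  step 2: K(SK(II))(KSI(KK(SK)))
  step 3: SK(II)
  step 4: SKI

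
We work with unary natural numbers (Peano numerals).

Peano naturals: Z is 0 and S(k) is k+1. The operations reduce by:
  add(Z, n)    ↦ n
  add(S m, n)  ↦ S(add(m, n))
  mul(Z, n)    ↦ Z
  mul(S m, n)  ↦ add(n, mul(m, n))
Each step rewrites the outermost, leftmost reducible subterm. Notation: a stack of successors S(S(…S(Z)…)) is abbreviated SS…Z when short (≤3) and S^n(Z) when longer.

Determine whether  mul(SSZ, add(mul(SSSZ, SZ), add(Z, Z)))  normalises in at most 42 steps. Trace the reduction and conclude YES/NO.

Answer: YES — reaches normal form S^6(Z) in 41 ≤ 42 steps

Derivation:
  start: mul(SSZ, add(mul(SSSZ, SZ), add(Z, Z)))
  [1] add(add(mul(SSSZ, SZ), add(Z, Z)), mul(SZ, add(mul(SSSZ, SZ), add(Z, Z))))
  [2] add(add(add(SZ, mul(SSZ, SZ)), add(Z, Z)), mul(SZ, add(mul(SSSZ, SZ), add(Z, Z))))
  [3] add(add(S(add(Z, mul(SSZ, SZ))), add(Z, Z)), mul(SZ, add(mul(SSSZ, SZ), add(Z, Z))))
  [4] add(S(add(add(Z, mul(SSZ, SZ)), add(Z, Z))), mul(SZ, add(mul(SSSZ, SZ), add(Z, Z))))
  [5] S(add(add(add(Z, mul(SSZ, SZ)), add(Z, Z)), mul(SZ, add(mul(SSSZ, SZ), add(Z, Z)))))
  [6] S(add(add(mul(SSZ, SZ), add(Z, Z)), mul(SZ, add(mul(SSSZ, SZ), add(Z, Z)))))
  [7] S(add(add(add(SZ, mul(SZ, SZ)), add(Z, Z)), mul(SZ, add(mul(SSSZ, SZ), add(Z, Z)))))
  [8] S(add(add(S(add(Z, mul(SZ, SZ))), add(Z, Z)), mul(SZ, add(mul(SSSZ, SZ), add(Z, Z)))))
  [9] S(add(S(add(add(Z, mul(SZ, SZ)), add(Z, Z))), mul(SZ, add(mul(SSSZ, SZ), add(Z, Z)))))
  [10] S(S(add(add(add(Z, mul(SZ, SZ)), add(Z, Z)), mul(SZ, add(mul(SSSZ, SZ), add(Z, Z))))))
  [11] S(S(add(add(mul(SZ, SZ), add(Z, Z)), mul(SZ, add(mul(SSSZ, SZ), add(Z, Z))))))
  [12] S(S(add(add(add(SZ, mul(Z, SZ)), add(Z, Z)), mul(SZ, add(mul(SSSZ, SZ), add(Z, Z))))))
  [13] S(S(add(add(S(add(Z, mul(Z, SZ))), add(Z, Z)), mul(SZ, add(mul(SSSZ, SZ), add(Z, Z))))))
  [14] S(S(add(S(add(add(Z, mul(Z, SZ)), add(Z, Z))), mul(SZ, add(mul(SSSZ, SZ), add(Z, Z))))))
  [15] S(S(S(add(add(add(Z, mul(Z, SZ)), add(Z, Z)), mul(SZ, add(mul(SSSZ, SZ), add(Z, Z)))))))
  [16] S(S(S(add(add(mul(Z, SZ), add(Z, Z)), mul(SZ, add(mul(SSSZ, SZ), add(Z, Z)))))))
  [17] S(S(S(add(add(Z, add(Z, Z)), mul(SZ, add(mul(SSSZ, SZ), add(Z, Z)))))))
  [18] S(S(S(add(add(Z, Z), mul(SZ, add(mul(SSSZ, SZ), add(Z, Z)))))))
  [19] S(S(S(add(Z, mul(SZ, add(mul(SSSZ, SZ), add(Z, Z)))))))
  [20] S(S(S(mul(SZ, add(mul(SSSZ, SZ), add(Z, Z))))))
  [21] S(S(S(add(add(mul(SSSZ, SZ), add(Z, Z)), mul(Z, add(mul(SSSZ, SZ), add(Z, Z)))))))
  [22] S(S(S(add(add(add(SZ, mul(SSZ, SZ)), add(Z, Z)), mul(Z, add(mul(SSSZ, SZ), add(Z, Z)))))))
  [23] S(S(S(add(add(S(add(Z, mul(SSZ, SZ))), add(Z, Z)), mul(Z, add(mul(SSSZ, SZ), add(Z, Z)))))))
  [24] S(S(S(add(S(add(add(Z, mul(SSZ, SZ)), add(Z, Z))), mul(Z, add(mul(SSSZ, SZ), add(Z, Z)))))))
  [25] S(S(S(S(add(add(add(Z, mul(SSZ, SZ)), add(Z, Z)), mul(Z, add(mul(SSSZ, SZ), add(Z, Z))))))))
  [26] S(S(S(S(add(add(mul(SSZ, SZ), add(Z, Z)), mul(Z, add(mul(SSSZ, SZ), add(Z, Z))))))))
  [27] S(S(S(S(add(add(add(SZ, mul(SZ, SZ)), add(Z, Z)), mul(Z, add(mul(SSSZ, SZ), add(Z, Z))))))))
  [28] S(S(S(S(add(add(S(add(Z, mul(SZ, SZ))), add(Z, Z)), mul(Z, add(mul(SSSZ, SZ), add(Z, Z))))))))
  [29] S(S(S(S(add(S(add(add(Z, mul(SZ, SZ)), add(Z, Z))), mul(Z, add(mul(SSSZ, SZ), add(Z, Z))))))))
  [30] S(S(S(S(S(add(add(add(Z, mul(SZ, SZ)), add(Z, Z)), mul(Z, add(mul(SSSZ, SZ), add(Z, Z)))))))))
  [31] S(S(S(S(S(add(add(mul(SZ, SZ), add(Z, Z)), mul(Z, add(mul(SSSZ, SZ), add(Z, Z)))))))))
  [32] S(S(S(S(S(add(add(add(SZ, mul(Z, SZ)), add(Z, Z)), mul(Z, add(mul(SSSZ, SZ), add(Z, Z)))))))))
  [33] S(S(S(S(S(add(add(S(add(Z, mul(Z, SZ))), add(Z, Z)), mul(Z, add(mul(SSSZ, SZ), add(Z, Z)))))))))
  [34] S(S(S(S(S(add(S(add(add(Z, mul(Z, SZ)), add(Z, Z))), mul(Z, add(mul(SSSZ, SZ), add(Z, Z)))))))))
  [35] S(S(S(S(S(S(add(add(add(Z, mul(Z, SZ)), add(Z, Z)), mul(Z, add(mul(SSSZ, SZ), add(Z, Z))))))))))
  [36] S(S(S(S(S(S(add(add(mul(Z, SZ), add(Z, Z)), mul(Z, add(mul(SSSZ, SZ), add(Z, Z))))))))))
  [37] S(S(S(S(S(S(add(add(Z, add(Z, Z)), mul(Z, add(mul(SSSZ, SZ), add(Z, Z))))))))))
  [38] S(S(S(S(S(S(add(add(Z, Z), mul(Z, add(mul(SSSZ, SZ), add(Z, Z))))))))))
  [39] S(S(S(S(S(S(add(Z, mul(Z, add(mul(SSSZ, SZ), add(Z, Z))))))))))
  [40] S(S(S(S(S(S(mul(Z, add(mul(SSSZ, SZ), add(Z, Z)))))))))
  [41] S^6(Z)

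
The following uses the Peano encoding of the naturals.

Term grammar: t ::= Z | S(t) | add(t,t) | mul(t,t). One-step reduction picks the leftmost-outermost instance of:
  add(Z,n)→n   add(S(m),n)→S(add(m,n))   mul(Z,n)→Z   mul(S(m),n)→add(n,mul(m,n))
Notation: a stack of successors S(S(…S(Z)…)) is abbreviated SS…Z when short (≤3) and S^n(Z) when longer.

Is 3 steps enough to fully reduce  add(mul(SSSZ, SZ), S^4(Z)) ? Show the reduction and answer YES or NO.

Answer: NO — after 3 steps the term is S(add(add(Z, mul(SSZ, SZ)), S^4(Z))), not yet normal

Working:
  start: add(mul(SSSZ, SZ), S^4(Z))
  →1  add(add(SZ, mul(SSZ, SZ)), S^4(Z))
  →2  add(S(add(Z, mul(SSZ, SZ))), S^4(Z))
  →3  S(add(add(Z, mul(SSZ, SZ)), S^4(Z)))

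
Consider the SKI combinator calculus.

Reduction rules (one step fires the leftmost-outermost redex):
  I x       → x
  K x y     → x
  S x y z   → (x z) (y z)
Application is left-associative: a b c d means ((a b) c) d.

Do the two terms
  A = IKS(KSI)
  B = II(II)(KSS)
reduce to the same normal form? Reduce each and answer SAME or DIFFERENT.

Term A:
  start: IKS(KSI)
  →1  KS(KSI)
  →2  S

Term B:
  start: II(II)(KSS)
  →1  I(II)(KSS)
  →2  II(KSS)
  →3  I(KSS)
  →4  KSS
  →5  S

Answer: SAME — A ⇓ S, B ⇓ S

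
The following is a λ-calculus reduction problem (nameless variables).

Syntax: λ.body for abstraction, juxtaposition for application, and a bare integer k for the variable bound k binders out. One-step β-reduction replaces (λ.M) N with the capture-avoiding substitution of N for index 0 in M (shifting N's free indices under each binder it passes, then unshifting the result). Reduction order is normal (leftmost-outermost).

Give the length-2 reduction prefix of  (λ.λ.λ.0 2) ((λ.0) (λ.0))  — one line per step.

  start: (λ.λ.λ.0 2) ((λ.0) (λ.0))
  step 1: λ.λ.0 ((λ.0) (λ.0))
  step 2: λ.λ.0 (λ.0)

Answer: after 2 steps: λ.λ.0 (λ.0)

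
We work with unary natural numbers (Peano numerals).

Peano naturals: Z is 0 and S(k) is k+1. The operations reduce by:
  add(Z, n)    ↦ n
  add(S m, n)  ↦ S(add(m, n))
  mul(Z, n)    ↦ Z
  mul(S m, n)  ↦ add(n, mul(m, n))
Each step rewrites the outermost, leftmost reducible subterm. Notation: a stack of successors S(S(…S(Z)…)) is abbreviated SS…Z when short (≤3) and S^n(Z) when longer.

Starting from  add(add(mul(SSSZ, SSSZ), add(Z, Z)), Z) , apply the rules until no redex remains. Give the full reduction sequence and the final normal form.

  start: add(add(mul(SSSZ, SSSZ), add(Z, Z)), Z)
  →1  add(add(add(SSSZ, mul(SSZ, SSSZ)), add(Z, Z)), Z)
  →2  add(add(S(add(SSZ, mul(SSZ, SSSZ))), add(Z, Z)), Z)
  →3  add(S(add(add(SSZ, mul(SSZ, SSSZ)), add(Z, Z))), Z)
  →4  S(add(add(add(SSZ, mul(SSZ, SSSZ)), add(Z, Z)), Z))
  →5  S(add(add(S(add(SZ, mul(SSZ, SSSZ))), add(Z, Z)), Z))
  →6  S(add(S(add(add(SZ, mul(SSZ, SSSZ)), add(Z, Z))), Z))
  →7  S(S(add(add(add(SZ, mul(SSZ, SSSZ)), add(Z, Z)), Z)))
  →8  S(S(add(add(S(add(Z, mul(SSZ, SSSZ))), add(Z, Z)), Z)))
  →9  S(S(add(S(add(add(Z, mul(SSZ, SSSZ)), add(Z, Z))), Z)))
  →10  S(S(S(add(add(add(Z, mul(SSZ, SSSZ)), add(Z, Z)), Z))))
  →11  S(S(S(add(add(mul(SSZ, SSSZ), add(Z, Z)), Z))))
  →12  S(S(S(add(add(add(SSSZ, mul(SZ, SSSZ)), add(Z, Z)), Z))))
  →13  S(S(S(add(add(S(add(SSZ, mul(SZ, SSSZ))), add(Z, Z)), Z))))
  →14  S(S(S(add(S(add(add(SSZ, mul(SZ, SSSZ)), add(Z, Z))), Z))))
  →15  S(S(S(S(add(add(add(SSZ, mul(SZ, SSSZ)), add(Z, Z)), Z)))))
  →16  S(S(S(S(add(add(S(add(SZ, mul(SZ, SSSZ))), add(Z, Z)), Z)))))
  →17  S(S(S(S(add(S(add(add(SZ, mul(SZ, SSSZ)), add(Z, Z))), Z)))))
  →18  S(S(S(S(S(add(add(add(SZ, mul(SZ, SSSZ)), add(Z, Z)), Z))))))
  →19  S(S(S(S(S(add(add(S(add(Z, mul(SZ, SSSZ))), add(Z, Z)), Z))))))
  →20  S(S(S(S(S(add(S(add(add(Z, mul(SZ, SSSZ)), add(Z, Z))), Z))))))
  →21  S(S(S(S(S(S(add(add(add(Z, mul(SZ, SSSZ)), add(Z, Z)), Z)))))))
  →22  S(S(S(S(S(S(add(add(mul(SZ, SSSZ), add(Z, Z)), Z)))))))
  →23  S(S(S(S(S(S(add(add(add(SSSZ, mul(Z, SSSZ)), add(Z, Z)), Z)))))))
  →24  S(S(S(S(S(S(add(add(S(add(SSZ, mul(Z, SSSZ))), add(Z, Z)), Z)))))))
  →25  S(S(S(S(S(S(add(S(add(add(SSZ, mul(Z, SSSZ)), add(Z, Z))), Z)))))))
  →26  S(S(S(S(S(S(S(add(add(add(SSZ, mul(Z, SSSZ)), add(Z, Z)), Z))))))))
  →27  S(S(S(S(S(S(S(add(add(S(add(SZ, mul(Z, SSSZ))), add(Z, Z)), Z))))))))
  →28  S(S(S(S(S(S(S(add(S(add(add(SZ, mul(Z, SSSZ)), add(Z, Z))), Z))))))))
  →29  S(S(S(S(S(S(S(S(add(add(add(SZ, mul(Z, SSSZ)), add(Z, Z)), Z)))))))))
  →30  S(S(S(S(S(S(S(S(add(add(S(add(Z, mul(Z, SSSZ))), add(Z, Z)), Z)))))))))
  →31  S(S(S(S(S(S(S(S(add(S(add(add(Z, mul(Z, SSSZ)), add(Z, Z))), Z)))))))))
  →32  S(S(S(S(S(S(S(S(S(add(add(add(Z, mul(Z, SSSZ)), add(Z, Z)), Z))))))))))
  →33  S(S(S(S(S(S(S(S(S(add(add(mul(Z, SSSZ), add(Z, Z)), Z))))))))))
  →34  S(S(S(S(S(S(S(S(S(add(add(Z, add(Z, Z)), Z))))))))))
  →35  S(S(S(S(S(S(S(S(S(add(add(Z, Z), Z))))))))))
  →36  S(S(S(S(S(S(S(S(S(add(Z, Z))))))))))
  →37  S^9(Z)

Answer: normal form = S^9(Z)  (in 37 steps)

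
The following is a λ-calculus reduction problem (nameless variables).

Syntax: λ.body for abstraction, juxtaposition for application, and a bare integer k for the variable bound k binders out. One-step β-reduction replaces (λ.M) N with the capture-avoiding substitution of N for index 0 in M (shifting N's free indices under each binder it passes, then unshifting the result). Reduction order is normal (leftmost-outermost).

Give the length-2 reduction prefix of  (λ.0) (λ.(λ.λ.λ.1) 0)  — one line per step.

Answer: after 2 steps: λ.λ.λ.1

Working:
  start: (λ.0) (λ.(λ.λ.λ.1) 0)
  →1  λ.(λ.λ.λ.1) 0
  →2  λ.λ.λ.1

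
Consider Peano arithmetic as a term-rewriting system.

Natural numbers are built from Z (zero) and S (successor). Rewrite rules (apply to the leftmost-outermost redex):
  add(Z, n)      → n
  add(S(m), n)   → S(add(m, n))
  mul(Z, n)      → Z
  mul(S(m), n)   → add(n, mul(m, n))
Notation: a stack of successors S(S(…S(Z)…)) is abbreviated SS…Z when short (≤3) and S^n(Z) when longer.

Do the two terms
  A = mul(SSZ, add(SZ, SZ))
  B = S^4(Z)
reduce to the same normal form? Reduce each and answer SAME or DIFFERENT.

Term A:
  start: mul(SSZ, add(SZ, SZ))
  →1  add(add(SZ, SZ), mul(SZ, add(SZ, SZ)))
  →2  add(S(add(Z, SZ)), mul(SZ, add(SZ, SZ)))
  →3  S(add(add(Z, SZ), mul(SZ, add(SZ, SZ))))
  →4  S(add(SZ, mul(SZ, add(SZ, SZ))))
  →5  S(S(add(Z, mul(SZ, add(SZ, SZ)))))
  →6  S(S(mul(SZ, add(SZ, SZ))))
  →7  S(S(add(add(SZ, SZ), mul(Z, add(SZ, SZ)))))
  →8  S(S(add(S(add(Z, SZ)), mul(Z, add(SZ, SZ)))))
  →9  S(S(S(add(add(Z, SZ), mul(Z, add(SZ, SZ))))))
  →10  S(S(S(add(SZ, mul(Z, add(SZ, SZ))))))
  →11  S(S(S(S(add(Z, mul(Z, add(SZ, SZ)))))))
  →12  S(S(S(S(mul(Z, add(SZ, SZ))))))
  →13  S^4(Z)

Term B:
  start: S^4(Z)

Answer: SAME — A ⇓ S^4(Z), B ⇓ S^4(Z)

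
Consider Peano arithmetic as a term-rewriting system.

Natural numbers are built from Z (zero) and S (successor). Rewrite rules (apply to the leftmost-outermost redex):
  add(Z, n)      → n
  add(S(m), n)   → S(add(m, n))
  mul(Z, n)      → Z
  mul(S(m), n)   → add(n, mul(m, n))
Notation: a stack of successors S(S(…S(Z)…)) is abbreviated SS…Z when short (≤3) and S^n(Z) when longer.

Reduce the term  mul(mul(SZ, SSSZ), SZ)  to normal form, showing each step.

  start: mul(mul(SZ, SSSZ), SZ)
  [1] mul(add(SSSZ, mul(Z, SSSZ)), SZ)
  [2] mul(S(add(SSZ, mul(Z, SSSZ))), SZ)
  [3] add(SZ, mul(add(SSZ, mul(Z, SSSZ)), SZ))
  [4] S(add(Z, mul(add(SSZ, mul(Z, SSSZ)), SZ)))
  [5] S(mul(add(SSZ, mul(Z, SSSZ)), SZ))
  [6] S(mul(S(add(SZ, mul(Z, SSSZ))), SZ))
  [7] S(add(SZ, mul(add(SZ, mul(Z, SSSZ)), SZ)))
  [8] S(S(add(Z, mul(add(SZ, mul(Z, SSSZ)), SZ))))
  [9] S(S(mul(add(SZ, mul(Z, SSSZ)), SZ)))
  [10] S(S(mul(S(add(Z, mul(Z, SSSZ))), SZ)))
  [11] S(S(add(SZ, mul(add(Z, mul(Z, SSSZ)), SZ))))
  [12] S(S(S(add(Z, mul(add(Z, mul(Z, SSSZ)), SZ)))))
  [13] S(S(S(mul(add(Z, mul(Z, SSSZ)), SZ))))
  [14] S(S(S(mul(mul(Z, SSSZ), SZ))))
  [15] S(S(S(mul(Z, SZ))))
  [16] SSSZ

Answer: normal form = SSSZ  (in 16 steps)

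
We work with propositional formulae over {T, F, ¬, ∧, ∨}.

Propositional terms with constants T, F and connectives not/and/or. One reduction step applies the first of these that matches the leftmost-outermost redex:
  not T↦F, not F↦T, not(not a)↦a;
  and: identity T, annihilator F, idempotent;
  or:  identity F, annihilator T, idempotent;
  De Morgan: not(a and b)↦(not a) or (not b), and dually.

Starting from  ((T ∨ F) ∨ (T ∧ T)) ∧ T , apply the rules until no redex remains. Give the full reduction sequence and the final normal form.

  start: ((T ∨ F) ∨ (T ∧ T)) ∧ T
  [1] (T ∨ F) ∨ (T ∧ T)
  [2] T ∨ (T ∧ T)
  [3] T

Answer: normal form = T  (in 3 steps)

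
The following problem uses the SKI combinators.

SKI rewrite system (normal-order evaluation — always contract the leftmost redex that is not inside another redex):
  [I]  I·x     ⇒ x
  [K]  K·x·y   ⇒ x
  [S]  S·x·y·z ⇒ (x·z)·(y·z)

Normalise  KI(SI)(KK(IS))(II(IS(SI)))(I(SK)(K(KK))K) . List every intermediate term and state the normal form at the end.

  start: KI(SI)(KK(IS))(II(IS(SI)))(I(SK)(K(KK))K)
  [1] I(KK(IS))(II(IS(SI)))(I(SK)(K(KK))K)
  [2] KK(IS)(II(IS(SI)))(I(SK)(K(KK))K)
  [3] K(II(IS(SI)))(I(SK)(K(KK))K)
  [4] II(IS(SI))
  [5] I(IS(SI))
  [6] IS(SI)
  [7] S(SI)

Answer: normal form = S(SI)  (in 7 steps)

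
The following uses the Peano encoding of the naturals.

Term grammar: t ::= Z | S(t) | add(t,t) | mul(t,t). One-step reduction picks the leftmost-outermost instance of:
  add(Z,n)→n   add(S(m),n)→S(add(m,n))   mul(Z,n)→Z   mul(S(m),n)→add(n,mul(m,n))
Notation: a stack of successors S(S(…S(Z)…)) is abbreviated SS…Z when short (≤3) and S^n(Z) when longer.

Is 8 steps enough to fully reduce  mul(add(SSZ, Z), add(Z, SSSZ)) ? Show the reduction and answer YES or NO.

  start: mul(add(SSZ, Z), add(Z, SSSZ))
  [1] mul(S(add(SZ, Z)), add(Z, SSSZ))
  [2] add(add(Z, SSSZ), mul(add(SZ, Z), add(Z, SSSZ)))
  [3] add(SSSZ, mul(add(SZ, Z), add(Z, SSSZ)))
  [4] S(add(SSZ, mul(add(SZ, Z), add(Z, SSSZ))))
  [5] S(S(add(SZ, mul(add(SZ, Z), add(Z, SSSZ)))))
  [6] S(S(S(add(Z, mul(add(SZ, Z), add(Z, SSSZ))))))
  [7] S(S(S(mul(add(SZ, Z), add(Z, SSSZ)))))
  [8] S(S(S(mul(S(add(Z, Z)), add(Z, SSSZ)))))

Answer: NO — after 8 steps the term is S(S(S(mul(S(add(Z, Z)), add(Z, SSSZ))))), not yet normal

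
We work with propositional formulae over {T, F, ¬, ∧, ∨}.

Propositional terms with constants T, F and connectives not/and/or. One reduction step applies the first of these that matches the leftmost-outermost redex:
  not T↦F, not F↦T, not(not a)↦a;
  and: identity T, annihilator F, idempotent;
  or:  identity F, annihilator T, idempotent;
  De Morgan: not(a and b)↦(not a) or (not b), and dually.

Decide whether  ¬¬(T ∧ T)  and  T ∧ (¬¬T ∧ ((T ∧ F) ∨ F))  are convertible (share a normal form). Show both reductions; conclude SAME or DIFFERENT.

Answer: DIFFERENT — A ⇓ T, B ⇓ F

Derivation:
Term A:
  start: ¬¬(T ∧ T)
  step 1: T ∧ T
  step 2: T

Term B:
  start: T ∧ (¬¬T ∧ ((T ∧ F) ∨ F))
  step 1: ¬¬T ∧ ((T ∧ F) ∨ F)
  step 2: T ∧ ((T ∧ F) ∨ F)
  step 3: (T ∧ F) ∨ F
  step 4: T ∧ F
  step 5: F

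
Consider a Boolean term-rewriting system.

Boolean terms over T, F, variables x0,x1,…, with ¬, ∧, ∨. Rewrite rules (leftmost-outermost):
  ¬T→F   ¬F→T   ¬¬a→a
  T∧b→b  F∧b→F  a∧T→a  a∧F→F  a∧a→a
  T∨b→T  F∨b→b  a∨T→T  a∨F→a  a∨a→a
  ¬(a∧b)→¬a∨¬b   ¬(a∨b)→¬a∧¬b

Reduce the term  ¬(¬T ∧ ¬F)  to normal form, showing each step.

Answer: normal form = T  (in 3 steps)

Reduction:
  start: ¬(¬T ∧ ¬F)
  step 1: ¬¬T ∨ ¬¬F
  step 2: T ∨ ¬¬F
  step 3: T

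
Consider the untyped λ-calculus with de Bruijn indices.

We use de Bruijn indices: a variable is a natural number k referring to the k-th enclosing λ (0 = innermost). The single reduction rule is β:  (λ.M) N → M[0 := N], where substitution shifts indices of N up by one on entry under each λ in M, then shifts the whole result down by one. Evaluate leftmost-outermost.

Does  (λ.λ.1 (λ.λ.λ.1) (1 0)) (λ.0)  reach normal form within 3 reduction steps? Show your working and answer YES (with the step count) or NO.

  start: (λ.λ.1 (λ.λ.λ.1) (1 0)) (λ.0)
  step 1: λ.(λ.0) (λ.λ.λ.1) ((λ.0) 0)
  step 2: λ.(λ.λ.λ.1) ((λ.0) 0)
  step 3: λ.λ.λ.1

Answer: YES — reaches normal form λ.λ.λ.1 in 3 ≤ 3 steps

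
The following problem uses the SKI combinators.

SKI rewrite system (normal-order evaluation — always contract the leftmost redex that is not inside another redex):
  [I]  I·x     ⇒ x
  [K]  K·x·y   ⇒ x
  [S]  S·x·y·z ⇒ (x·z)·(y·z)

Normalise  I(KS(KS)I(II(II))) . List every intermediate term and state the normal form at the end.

Answer: normal form = SII  (in 5 steps)

Working:
  start: I(KS(KS)I(II(II)))
  →1  KS(KS)I(II(II))
  →2  SI(II(II))
  →3  SI(I(II))
  →4  SI(II)
  →5  SII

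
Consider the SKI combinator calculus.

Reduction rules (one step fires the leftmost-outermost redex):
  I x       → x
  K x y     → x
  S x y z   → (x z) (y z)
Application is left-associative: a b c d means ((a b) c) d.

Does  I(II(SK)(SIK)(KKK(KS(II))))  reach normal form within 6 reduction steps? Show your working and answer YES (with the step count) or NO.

Answer: NO — after 6 steps the term is K(KS(II)), not yet normal

Reduction:
  start: I(II(SK)(SIK)(KKK(KS(II))))
  step 1: II(SK)(SIK)(KKK(KS(II)))
  step 2: I(SK)(SIK)(KKK(KS(II)))
  step 3: SK(SIK)(KKK(KS(II)))
  step 4: K(KKK(KS(II)))(SIK(KKK(KS(II))))
  step 5: KKK(KS(II))
  step 6: K(KS(II))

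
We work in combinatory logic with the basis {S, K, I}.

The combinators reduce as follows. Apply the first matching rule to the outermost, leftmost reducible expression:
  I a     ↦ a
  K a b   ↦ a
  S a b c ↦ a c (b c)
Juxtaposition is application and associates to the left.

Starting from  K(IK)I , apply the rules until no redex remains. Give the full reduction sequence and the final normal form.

Answer: normal form = K  (in 2 steps)

Working:
  start: K(IK)I
  →1  IK
  →2  K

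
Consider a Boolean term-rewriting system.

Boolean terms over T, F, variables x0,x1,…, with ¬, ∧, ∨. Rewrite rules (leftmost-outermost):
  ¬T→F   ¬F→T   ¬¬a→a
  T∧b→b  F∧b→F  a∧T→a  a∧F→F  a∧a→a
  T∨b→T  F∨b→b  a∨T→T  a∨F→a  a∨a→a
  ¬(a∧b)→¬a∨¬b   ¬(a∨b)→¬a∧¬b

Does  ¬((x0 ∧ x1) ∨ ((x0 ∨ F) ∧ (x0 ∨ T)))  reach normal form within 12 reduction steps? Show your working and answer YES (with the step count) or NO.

  start: ¬((x0 ∧ x1) ∨ ((x0 ∨ F) ∧ (x0 ∨ T)))
  →1  ¬(x0 ∧ x1) ∧ ¬((x0 ∨ F) ∧ (x0 ∨ T))
  →2  (¬x0 ∨ ¬x1) ∧ ¬((x0 ∨ F) ∧ (x0 ∨ T))
  →3  (¬x0 ∨ ¬x1) ∧ (¬(x0 ∨ F) ∨ ¬(x0 ∨ T))
  →4  (¬x0 ∨ ¬x1) ∧ ((¬x0 ∧ ¬F) ∨ ¬(x0 ∨ T))
  →5  (¬x0 ∨ ¬x1) ∧ ((¬x0 ∧ T) ∨ ¬(x0 ∨ T))
  →6  (¬x0 ∨ ¬x1) ∧ (¬x0 ∨ ¬(x0 ∨ T))
  →7  (¬x0 ∨ ¬x1) ∧ (¬x0 ∨ (¬x0 ∧ ¬T))
  →8  (¬x0 ∨ ¬x1) ∧ (¬x0 ∨ (¬x0 ∧ F))
  →9  (¬x0 ∨ ¬x1) ∧ (¬x0 ∨ F)
  →10  (¬x0 ∨ ¬x1) ∧ ¬x0

Answer: YES — reaches normal form (¬x0 ∨ ¬x1) ∧ ¬x0 in 10 ≤ 12 steps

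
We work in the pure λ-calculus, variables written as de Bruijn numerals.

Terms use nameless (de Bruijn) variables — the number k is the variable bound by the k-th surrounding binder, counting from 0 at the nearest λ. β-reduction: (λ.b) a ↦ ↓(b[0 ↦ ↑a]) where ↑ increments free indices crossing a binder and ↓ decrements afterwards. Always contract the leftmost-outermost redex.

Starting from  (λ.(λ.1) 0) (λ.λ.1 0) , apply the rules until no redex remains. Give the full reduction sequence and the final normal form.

  start: (λ.(λ.1) 0) (λ.λ.1 0)
  [1] (λ.λ.λ.1 0) (λ.λ.1 0)
  [2] λ.λ.1 0

Answer: normal form = λ.λ.1 0  (in 2 steps)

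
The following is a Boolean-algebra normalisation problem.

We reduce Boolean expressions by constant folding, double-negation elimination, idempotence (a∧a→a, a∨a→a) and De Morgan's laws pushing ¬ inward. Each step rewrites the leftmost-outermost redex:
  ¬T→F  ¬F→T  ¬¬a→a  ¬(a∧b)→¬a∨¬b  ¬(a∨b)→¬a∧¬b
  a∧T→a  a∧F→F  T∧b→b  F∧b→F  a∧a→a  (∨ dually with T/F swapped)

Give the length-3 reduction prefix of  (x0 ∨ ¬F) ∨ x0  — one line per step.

Answer: after 3 steps: T

Working:
  start: (x0 ∨ ¬F) ∨ x0
  step 1: (x0 ∨ T) ∨ x0
  step 2: T ∨ x0
  step 3: T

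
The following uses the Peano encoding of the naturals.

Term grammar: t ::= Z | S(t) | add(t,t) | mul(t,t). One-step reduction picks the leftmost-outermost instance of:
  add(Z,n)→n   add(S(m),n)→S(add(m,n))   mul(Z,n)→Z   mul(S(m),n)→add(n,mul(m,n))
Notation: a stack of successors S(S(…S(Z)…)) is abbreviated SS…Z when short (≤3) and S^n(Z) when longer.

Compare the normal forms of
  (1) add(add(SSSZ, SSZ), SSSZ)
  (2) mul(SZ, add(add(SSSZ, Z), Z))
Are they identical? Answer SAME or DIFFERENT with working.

Answer: DIFFERENT — A ⇓ S^8(Z), B ⇓ SSSZ

Working:
Term A:
  start: add(add(SSSZ, SSZ), SSSZ)
  step 1: add(S(add(SSZ, SSZ)), SSSZ)
  step 2: S(add(add(SSZ, SSZ), SSSZ))
  step 3: S(add(S(add(SZ, SSZ)), SSSZ))
  step 4: S(S(add(add(SZ, SSZ), SSSZ)))
  step 5: S(S(add(S(add(Z, SSZ)), SSSZ)))
  step 6: S(S(S(add(add(Z, SSZ), SSSZ))))
  step 7: S(S(S(add(SSZ, SSSZ))))
  step 8: S(S(S(S(add(SZ, SSSZ)))))
  step 9: S(S(S(S(S(add(Z, SSSZ))))))
  step 10: S^8(Z)

Term B:
  start: mul(SZ, add(add(SSSZ, Z), Z))
  step 1: add(add(add(SSSZ, Z), Z), mul(Z, add(add(SSSZ, Z), Z)))
  step 2: add(add(S(add(SSZ, Z)), Z), mul(Z, add(add(SSSZ, Z), Z)))
  step 3: add(S(add(add(SSZ, Z), Z)), mul(Z, add(add(SSSZ, Z), Z)))
  step 4: S(add(add(add(SSZ, Z), Z), mul(Z, add(add(SSSZ, Z), Z))))
  step 5: S(add(add(S(add(SZ, Z)), Z), mul(Z, add(add(SSSZ, Z), Z))))
  step 6: S(add(S(add(add(SZ, Z), Z)), mul(Z, add(add(SSSZ, Z), Z))))
  step 7: S(S(add(add(add(SZ, Z), Z), mul(Z, add(add(SSSZ, Z), Z)))))
  step 8: S(S(add(add(S(add(Z, Z)), Z), mul(Z, add(add(SSSZ, Z), Z)))))
  step 9: S(S(add(S(add(add(Z, Z), Z)), mul(Z, add(add(SSSZ, Z), Z)))))
  step 10: S(S(S(add(add(add(Z, Z), Z), mul(Z, add(add(SSSZ, Z), Z))))))
  step 11: S(S(S(add(add(Z, Z), mul(Z, add(add(SSSZ, Z), Z))))))
  step 12: S(S(S(add(Z, mul(Z, add(add(SSSZ, Z), Z))))))
  step 13: S(S(S(mul(Z, add(add(SSSZ, Z), Z)))))
  step 14: SSSZ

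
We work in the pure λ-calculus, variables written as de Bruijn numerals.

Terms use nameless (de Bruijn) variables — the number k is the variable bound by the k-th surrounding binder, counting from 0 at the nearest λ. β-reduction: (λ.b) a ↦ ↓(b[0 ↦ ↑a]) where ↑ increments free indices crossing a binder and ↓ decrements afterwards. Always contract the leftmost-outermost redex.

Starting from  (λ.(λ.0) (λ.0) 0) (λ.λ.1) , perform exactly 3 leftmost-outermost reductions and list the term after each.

  start: (λ.(λ.0) (λ.0) 0) (λ.λ.1)
  →1  (λ.0) (λ.0) (λ.λ.1)
  →2  (λ.0) (λ.λ.1)
  →3  λ.λ.1

Answer: after 3 steps: λ.λ.1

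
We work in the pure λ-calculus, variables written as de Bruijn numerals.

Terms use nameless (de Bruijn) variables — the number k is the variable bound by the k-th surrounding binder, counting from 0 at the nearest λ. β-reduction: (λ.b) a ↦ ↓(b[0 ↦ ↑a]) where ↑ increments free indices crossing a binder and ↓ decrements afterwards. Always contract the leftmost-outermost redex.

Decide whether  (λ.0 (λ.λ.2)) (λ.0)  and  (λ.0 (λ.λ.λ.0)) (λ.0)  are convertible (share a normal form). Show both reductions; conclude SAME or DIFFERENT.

Answer: SAME — A ⇓ λ.λ.λ.0, B ⇓ λ.λ.λ.0

Reduction:
Term A:
  start: (λ.0 (λ.λ.2)) (λ.0)
  [1] (λ.0) (λ.λ.λ.0)
  [2] λ.λ.λ.0

Term B:
  start: (λ.0 (λ.λ.λ.0)) (λ.0)
  [1] (λ.0) (λ.λ.λ.0)
  [2] λ.λ.λ.0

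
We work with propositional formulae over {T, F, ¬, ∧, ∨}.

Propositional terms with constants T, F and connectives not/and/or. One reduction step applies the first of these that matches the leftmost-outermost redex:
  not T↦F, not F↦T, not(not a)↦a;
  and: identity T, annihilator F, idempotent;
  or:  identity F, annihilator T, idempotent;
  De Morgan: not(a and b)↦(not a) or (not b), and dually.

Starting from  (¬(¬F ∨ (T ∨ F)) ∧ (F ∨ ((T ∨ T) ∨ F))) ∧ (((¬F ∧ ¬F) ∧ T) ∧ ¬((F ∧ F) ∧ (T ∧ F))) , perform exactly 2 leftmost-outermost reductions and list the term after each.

  start: (¬(¬F ∨ (T ∨ F)) ∧ (F ∨ ((T ∨ T) ∨ F))) ∧ (((¬F ∧ ¬F) ∧ T) ∧ ¬((F ∧ F) ∧ (T ∧ F)))
  step 1: ((¬¬F ∧ ¬(T ∨ F)) ∧ (F ∨ ((T ∨ T) ∨ F))) ∧ (((¬F ∧ ¬F) ∧ T) ∧ ¬((F ∧ F) ∧ (T ∧ F)))
  step 2: ((F ∧ ¬(T ∨ F)) ∧ (F ∨ ((T ∨ T) ∨ F))) ∧ (((¬F ∧ ¬F) ∧ T) ∧ ¬((F ∧ F) ∧ (T ∧ F)))

Answer: after 2 steps: ((F ∧ ¬(T ∨ F)) ∧ (F ∨ ((T ∨ T) ∨ F))) ∧ (((¬F ∧ ¬F) ∧ T) ∧ ¬((F ∧ F) ∧ (T ∧ F)))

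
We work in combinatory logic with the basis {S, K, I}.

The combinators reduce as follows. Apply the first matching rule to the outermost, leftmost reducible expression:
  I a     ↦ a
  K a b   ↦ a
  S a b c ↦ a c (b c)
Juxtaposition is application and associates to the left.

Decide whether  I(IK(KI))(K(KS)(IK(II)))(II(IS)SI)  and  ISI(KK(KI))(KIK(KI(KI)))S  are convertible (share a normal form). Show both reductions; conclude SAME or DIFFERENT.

Answer: SAME — A ⇓ I, B ⇓ I

Reduction:
Term A:
  start: I(IK(KI))(K(KS)(IK(II)))(II(IS)SI)
  →1  IK(KI)(K(KS)(IK(II)))(II(IS)SI)
  →2  K(KI)(K(KS)(IK(II)))(II(IS)SI)
  →3  KI(II(IS)SI)
  →4  I

Term B:
  start: ISI(KK(KI))(KIK(KI(KI)))S
  →1  SI(KK(KI))(KIK(KI(KI)))S
  →2  I(KIK(KI(KI)))(KK(KI)(KIK(KI(KI))))S
  →3  KIK(KI(KI))(KK(KI)(KIK(KI(KI))))S
  →4  I(KI(KI))(KK(KI)(KIK(KI(KI))))S
  →5  KI(KI)(KK(KI)(KIK(KI(KI))))S
  →6  I(KK(KI)(KIK(KI(KI))))S
  →7  KK(KI)(KIK(KI(KI)))S
  →8  K(KIK(KI(KI)))S
  →9  KIK(KI(KI))
  →10  I(KI(KI))
  →11  KI(KI)
  →12  I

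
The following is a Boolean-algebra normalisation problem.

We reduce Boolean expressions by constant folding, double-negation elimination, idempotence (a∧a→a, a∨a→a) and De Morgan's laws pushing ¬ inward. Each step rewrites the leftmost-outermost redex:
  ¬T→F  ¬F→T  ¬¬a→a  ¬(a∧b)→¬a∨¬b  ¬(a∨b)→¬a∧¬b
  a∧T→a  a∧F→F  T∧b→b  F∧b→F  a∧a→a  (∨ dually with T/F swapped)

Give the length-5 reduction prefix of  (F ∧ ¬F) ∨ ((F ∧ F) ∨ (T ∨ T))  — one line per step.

Answer: after 5 steps: T

Working:
  start: (F ∧ ¬F) ∨ ((F ∧ F) ∨ (T ∨ T))
  step 1: F ∨ ((F ∧ F) ∨ (T ∨ T))
  step 2: (F ∧ F) ∨ (T ∨ T)
  step 3: F ∨ (T ∨ T)
  step 4: T ∨ T
  step 5: T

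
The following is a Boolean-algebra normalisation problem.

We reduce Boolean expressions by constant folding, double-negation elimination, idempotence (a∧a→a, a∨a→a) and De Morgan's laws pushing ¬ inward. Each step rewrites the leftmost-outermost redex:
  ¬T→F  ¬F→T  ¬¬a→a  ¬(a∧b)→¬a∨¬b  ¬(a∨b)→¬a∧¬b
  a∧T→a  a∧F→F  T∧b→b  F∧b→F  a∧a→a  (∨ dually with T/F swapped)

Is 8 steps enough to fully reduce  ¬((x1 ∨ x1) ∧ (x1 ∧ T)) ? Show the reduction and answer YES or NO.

  start: ¬((x1 ∨ x1) ∧ (x1 ∧ T))
  →1  ¬(x1 ∨ x1) ∨ ¬(x1 ∧ T)
  →2  (¬x1 ∧ ¬x1) ∨ ¬(x1 ∧ T)
  →3  ¬x1 ∨ ¬(x1 ∧ T)
  →4  ¬x1 ∨ (¬x1 ∨ ¬T)
  →5  ¬x1 ∨ (¬x1 ∨ F)
  →6  ¬x1 ∨ ¬x1
  →7  ¬x1

Answer: YES — reaches normal form ¬x1 in 7 ≤ 8 steps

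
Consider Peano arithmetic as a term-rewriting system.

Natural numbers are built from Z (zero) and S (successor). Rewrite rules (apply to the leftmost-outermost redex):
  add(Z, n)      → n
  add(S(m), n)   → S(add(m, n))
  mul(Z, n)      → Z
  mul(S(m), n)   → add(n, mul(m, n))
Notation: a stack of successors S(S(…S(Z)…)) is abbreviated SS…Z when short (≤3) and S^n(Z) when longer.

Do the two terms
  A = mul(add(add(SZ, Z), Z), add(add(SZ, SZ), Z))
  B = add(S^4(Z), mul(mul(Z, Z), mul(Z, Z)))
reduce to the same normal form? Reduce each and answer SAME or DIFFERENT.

Term A:
  start: mul(add(add(SZ, Z), Z), add(add(SZ, SZ), Z))
  →1  mul(add(S(add(Z, Z)), Z), add(add(SZ, SZ), Z))
  →2  mul(S(add(add(Z, Z), Z)), add(add(SZ, SZ), Z))
  →3  add(add(add(SZ, SZ), Z), mul(add(add(Z, Z), Z), add(add(SZ, SZ), Z)))
  →4  add(add(S(add(Z, SZ)), Z), mul(add(add(Z, Z), Z), add(add(SZ, SZ), Z)))
  →5  add(S(add(add(Z, SZ), Z)), mul(add(add(Z, Z), Z), add(add(SZ, SZ), Z)))
  →6  S(add(add(add(Z, SZ), Z), mul(add(add(Z, Z), Z), add(add(SZ, SZ), Z))))
  →7  S(add(add(SZ, Z), mul(add(add(Z, Z), Z), add(add(SZ, SZ), Z))))
  →8  S(add(S(add(Z, Z)), mul(add(add(Z, Z), Z), add(add(SZ, SZ), Z))))
  →9  S(S(add(add(Z, Z), mul(add(add(Z, Z), Z), add(add(SZ, SZ), Z)))))
  →10  S(S(add(Z, mul(add(add(Z, Z), Z), add(add(SZ, SZ), Z)))))
  →11  S(S(mul(add(add(Z, Z), Z), add(add(SZ, SZ), Z))))
  →12  S(S(mul(add(Z, Z), add(add(SZ, SZ), Z))))
  →13  S(S(mul(Z, add(add(SZ, SZ), Z))))
  →14  SSZ

Term B:
  start: add(S^4(Z), mul(mul(Z, Z), mul(Z, Z)))
  →1  S(add(SSSZ, mul(mul(Z, Z), mul(Z, Z))))
  →2  S(S(add(SSZ, mul(mul(Z, Z), mul(Z, Z)))))
  →3  S(S(S(add(SZ, mul(mul(Z, Z), mul(Z, Z))))))
  →4  S(S(S(S(add(Z, mul(mul(Z, Z), mul(Z, Z)))))))
  →5  S(S(S(S(mul(mul(Z, Z), mul(Z, Z))))))
  →6  S(S(S(S(mul(Z, mul(Z, Z))))))
  →7  S^4(Z)

Answer: DIFFERENT — A ⇓ SSZ, B ⇓ S^4(Z)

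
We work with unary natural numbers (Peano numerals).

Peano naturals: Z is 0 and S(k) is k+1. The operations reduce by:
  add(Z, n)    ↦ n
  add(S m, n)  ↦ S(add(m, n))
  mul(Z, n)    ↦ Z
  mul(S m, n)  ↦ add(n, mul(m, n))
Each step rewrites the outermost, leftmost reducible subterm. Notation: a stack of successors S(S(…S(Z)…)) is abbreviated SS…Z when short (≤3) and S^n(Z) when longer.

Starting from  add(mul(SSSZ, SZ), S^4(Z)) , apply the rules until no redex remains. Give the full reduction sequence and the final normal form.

Answer: normal form = S^7(Z)  (in 14 steps)

Working:
  start: add(mul(SSSZ, SZ), S^4(Z))
  [1] add(add(SZ, mul(SSZ, SZ)), S^4(Z))
  [2] add(S(add(Z, mul(SSZ, SZ))), S^4(Z))
  [3] S(add(add(Z, mul(SSZ, SZ)), S^4(Z)))
  [4] S(add(mul(SSZ, SZ), S^4(Z)))
  [5] S(add(add(SZ, mul(SZ, SZ)), S^4(Z)))
  [6] S(add(S(add(Z, mul(SZ, SZ))), S^4(Z)))
  [7] S(S(add(add(Z, mul(SZ, SZ)), S^4(Z))))
  [8] S(S(add(mul(SZ, SZ), S^4(Z))))
  [9] S(S(add(add(SZ, mul(Z, SZ)), S^4(Z))))
  [10] S(S(add(S(add(Z, mul(Z, SZ))), S^4(Z))))
  [11] S(S(S(add(add(Z, mul(Z, SZ)), S^4(Z)))))
  [12] S(S(S(add(mul(Z, SZ), S^4(Z)))))
  [13] S(S(S(add(Z, S^4(Z)))))
  [14] S^7(Z)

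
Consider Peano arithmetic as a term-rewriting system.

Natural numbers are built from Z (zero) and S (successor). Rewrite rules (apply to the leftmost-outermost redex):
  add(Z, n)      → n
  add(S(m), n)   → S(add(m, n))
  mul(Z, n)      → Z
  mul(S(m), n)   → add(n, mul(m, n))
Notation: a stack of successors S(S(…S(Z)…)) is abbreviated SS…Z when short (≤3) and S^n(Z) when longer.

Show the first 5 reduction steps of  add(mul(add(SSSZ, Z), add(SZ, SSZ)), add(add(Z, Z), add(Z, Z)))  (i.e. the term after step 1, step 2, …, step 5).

  start: add(mul(add(SSSZ, Z), add(SZ, SSZ)), add(add(Z, Z), add(Z, Z)))
  step 1: add(mul(S(add(SSZ, Z)), add(SZ, SSZ)), add(add(Z, Z), add(Z, Z)))
  step 2: add(add(add(SZ, SSZ), mul(add(SSZ, Z), add(SZ, SSZ))), add(add(Z, Z), add(Z, Z)))
  step 3: add(add(S(add(Z, SSZ)), mul(add(SSZ, Z), add(SZ, SSZ))), add(add(Z, Z), add(Z, Z)))
  step 4: add(S(add(add(Z, SSZ), mul(add(SSZ, Z), add(SZ, SSZ)))), add(add(Z, Z), add(Z, Z)))
  step 5: S(add(add(add(Z, SSZ), mul(add(SSZ, Z), add(SZ, SSZ))), add(add(Z, Z), add(Z, Z))))

Answer: after 5 steps: S(add(add(add(Z, SSZ), mul(add(SSZ, Z), add(SZ, SSZ))), add(add(Z, Z), add(Z, Z))))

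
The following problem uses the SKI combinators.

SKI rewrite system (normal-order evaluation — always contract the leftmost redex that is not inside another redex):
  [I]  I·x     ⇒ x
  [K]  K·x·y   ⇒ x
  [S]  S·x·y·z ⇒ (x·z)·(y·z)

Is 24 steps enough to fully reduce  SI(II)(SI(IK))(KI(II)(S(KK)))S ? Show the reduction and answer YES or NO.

Answer: YES — reaches normal form K(S(KK)) in 22 ≤ 24 steps

Derivation:
  start: SI(II)(SI(IK))(KI(II)(S(KK)))S
  →1  I(SI(IK))(II(SI(IK)))(KI(II)(S(KK)))S
  →2  SI(IK)(II(SI(IK)))(KI(II)(S(KK)))S
  →3  I(II(SI(IK)))(IK(II(SI(IK))))(KI(II)(S(KK)))S
  →4  II(SI(IK))(IK(II(SI(IK))))(KI(II)(S(KK)))S
  →5  I(SI(IK))(IK(II(SI(IK))))(KI(II)(S(KK)))S
  →6  SI(IK)(IK(II(SI(IK))))(KI(II)(S(KK)))S
  →7  I(IK(II(SI(IK))))(IK(IK(II(SI(IK)))))(KI(II)(S(KK)))S
  →8  IK(II(SI(IK)))(IK(IK(II(SI(IK)))))(KI(II)(S(KK)))S
  →9  K(II(SI(IK)))(IK(IK(II(SI(IK)))))(KI(II)(S(KK)))S
  →10  II(SI(IK))(KI(II)(S(KK)))S
  →11  I(SI(IK))(KI(II)(S(KK)))S
  →12  SI(IK)(KI(II)(S(KK)))S
  →13  I(KI(II)(S(KK)))(IK(KI(II)(S(KK))))S
  →14  KI(II)(S(KK))(IK(KI(II)(S(KK))))S
  →15  I(S(KK))(IK(KI(II)(S(KK))))S
  →16  S(KK)(IK(KI(II)(S(KK))))S
  →17  KKS(IK(KI(II)(S(KK)))S)
  →18  K(IK(KI(II)(S(KK)))S)
  →19  K(K(KI(II)(S(KK)))S)
  →20  K(KI(II)(S(KK)))
  →21  K(I(S(KK)))
  →22  K(S(KK))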